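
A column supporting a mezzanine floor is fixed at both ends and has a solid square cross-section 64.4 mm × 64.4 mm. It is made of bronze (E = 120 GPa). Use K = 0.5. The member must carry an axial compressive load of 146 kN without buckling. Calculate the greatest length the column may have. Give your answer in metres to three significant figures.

I = a⁴/12 = 64.4⁴/12 = 1.433×10^6 mm⁴
I = 1.433×10^-6 m⁴
At the buckling limit P_cr = P = 1.460×10^5 N
From P_cr = π²EI/(K·L)²:  L = (1/K)·√(π²EI/P_cr) = (1/0.5)·√(π²×1.20×10^11×1.433×10^-6/1.460×10^5)
L = 6.82 m

L_max ≈ 6.82 m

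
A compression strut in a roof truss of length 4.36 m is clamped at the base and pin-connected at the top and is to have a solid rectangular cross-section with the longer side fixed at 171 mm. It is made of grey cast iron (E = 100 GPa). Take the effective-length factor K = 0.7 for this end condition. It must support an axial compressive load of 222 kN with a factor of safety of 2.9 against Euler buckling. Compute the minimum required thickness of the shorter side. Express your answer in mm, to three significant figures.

Required P_cr = n·P = 2.9 × 222 = 643.8 kN
L_e = K·L = 0.7 × 4.36 = 3.052 m
Required I = P_cr·L_e²/(π²E) = 6.438×10^5 × 3.052² / (π² × 1.00×10^11) = 6.076×10^-6 m⁴
I_req = 6.076×10^6 mm⁴
Rectangle, weak axis: I_min = h·b³/12 with h = 171 mm fixed  ⇒  b = (12I/h)^(1/3) = 75.3 mm

b ≈ 75.3 mm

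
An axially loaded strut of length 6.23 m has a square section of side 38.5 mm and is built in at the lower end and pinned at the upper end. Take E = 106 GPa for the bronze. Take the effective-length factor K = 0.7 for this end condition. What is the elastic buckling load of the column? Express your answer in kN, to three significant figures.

P_cr ≈ 10.1 kN

I = a⁴/12 = 38.5⁴/12 = 1.831×10^5 mm⁴
I = 1.831×10^5 mm⁴ = 1.831×10^-7 m⁴
Effective length L_e = K·L = 0.7 × 6.23 = 4.361 m
P_cr = π²EI / L_e² = π² × 106×10⁹ × 1.831×10^-7 / 4.361² = 1.007×10^4 N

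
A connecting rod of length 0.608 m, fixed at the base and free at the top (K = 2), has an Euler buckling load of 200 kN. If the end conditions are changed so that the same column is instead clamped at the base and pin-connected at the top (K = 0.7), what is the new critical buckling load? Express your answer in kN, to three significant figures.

P_cr ≈ 1630 kN

P_cr ∝ 1/K², so P_cr,new = P_cr,old × (K_old/K_new)² = 200 × (2/0.7)²
= 200 × 8.163 = 1630 kN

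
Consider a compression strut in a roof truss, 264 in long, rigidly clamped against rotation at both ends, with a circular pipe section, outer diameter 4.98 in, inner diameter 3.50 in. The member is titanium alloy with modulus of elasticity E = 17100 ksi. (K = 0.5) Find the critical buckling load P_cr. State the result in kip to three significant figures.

d_o = 4.98 in, d_i = 3.50 in
I = π(d_o⁴ − d_i⁴)/64 = π(4.98⁴ − 3.500⁴)/64 = 22.83 in⁴
Effective length L_e = K·L = 0.5 × 264 = 132.0 in
P_cr = π²EI / L_e² = π² × 17100×10³ × 22.83 / 132.0² = 2.211×10^5 lb

P_cr ≈ 221 kip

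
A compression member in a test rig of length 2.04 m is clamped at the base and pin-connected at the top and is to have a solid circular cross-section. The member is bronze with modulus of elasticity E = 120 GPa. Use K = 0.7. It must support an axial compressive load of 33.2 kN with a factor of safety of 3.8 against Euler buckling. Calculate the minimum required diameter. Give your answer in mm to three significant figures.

Required P_cr = n·P = 3.8 × 33.2 = 126.2 kN
L_e = K·L = 0.7 × 2.04 = 1.428 m
Required I = P_cr·L_e²/(π²E) = 1.262×10^5 × 1.428² / (π² × 1.20×10^11) = 2.172×10^-7 m⁴
I_req = 2.172×10^5 mm⁴
Solid circle: I = πd⁴/64  ⇒  d = (64I/π)^(1/4) = (64×2.172×10^5/π)^(1/4) = 45.9 mm

d ≈ 45.9 mm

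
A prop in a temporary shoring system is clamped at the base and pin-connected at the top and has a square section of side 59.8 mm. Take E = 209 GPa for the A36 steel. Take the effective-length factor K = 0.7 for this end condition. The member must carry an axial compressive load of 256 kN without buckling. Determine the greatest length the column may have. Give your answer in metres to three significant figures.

I = a⁴/12 = 59.8⁴/12 = 1.066×10^6 mm⁴
I = 1.066×10^-6 m⁴
At the buckling limit P_cr = P = 2.560×10^5 N
From P_cr = π²EI/(K·L)²:  L = (1/K)·√(π²EI/P_cr) = (1/0.7)·√(π²×2.09×10^11×1.066×10^-6/2.560×10^5)
L = 4.19 m

L_max ≈ 4.19 m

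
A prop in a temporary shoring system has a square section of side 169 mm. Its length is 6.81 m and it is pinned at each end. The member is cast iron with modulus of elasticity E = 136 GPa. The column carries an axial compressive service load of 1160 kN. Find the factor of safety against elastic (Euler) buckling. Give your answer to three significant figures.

n ≈ 1.70

I = a⁴/12 = 169⁴/12 = 6.798×10^7 mm⁴
I = 6.798×10^7 mm⁴ = 6.798×10^-5 m⁴
Effective length L_e = K·L = 1 × 6.81 = 6.810 m
P_cr = π²EI / L_e² = π² × 136×10⁹ × 6.798×10^-5 / 6.810² = 1.967×10^6 N
Factor of safety n = P_cr / P = 1967.5 / 1160 = 1.70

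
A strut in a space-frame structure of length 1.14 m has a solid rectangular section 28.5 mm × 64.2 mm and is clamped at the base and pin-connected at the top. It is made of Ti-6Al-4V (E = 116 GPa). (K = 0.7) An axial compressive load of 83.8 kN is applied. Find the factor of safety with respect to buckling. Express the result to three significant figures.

Buckling occurs about the weak axis: I_min = h·b³/12 with b = 28.5 mm (the shorter side).
I_min = 64.2×28.5³/12 = 1.238×10^5 mm⁴
I = 1.238×10^5 mm⁴ = 1.238×10^-7 m⁴
Effective length L_e = K·L = 0.7 × 1.14 = 0.7980 m
P_cr = π²EI / L_e² = π² × 116×10⁹ × 1.238×10^-7 / 0.7980² = 2.227×10^5 N
Factor of safety n = P_cr / P = 222.66 / 83.8 = 2.66

n ≈ 2.66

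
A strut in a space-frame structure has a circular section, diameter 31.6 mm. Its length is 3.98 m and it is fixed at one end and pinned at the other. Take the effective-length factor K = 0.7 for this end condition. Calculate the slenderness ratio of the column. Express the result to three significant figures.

I = πd⁴/64 = π×31.6⁴/64 = 4.895×10^4 mm⁴
A = 784.3 mm²;  r_min = √(I/A) = √(4.895×10^4/784.3) = 7.900 mm
L_e = K·L = 0.7 × 3.98 m = 2.786 m = 2786.0 mm
λ = L_e / r_min = 2786.0 / 7.900 = 353

λ ≈ 353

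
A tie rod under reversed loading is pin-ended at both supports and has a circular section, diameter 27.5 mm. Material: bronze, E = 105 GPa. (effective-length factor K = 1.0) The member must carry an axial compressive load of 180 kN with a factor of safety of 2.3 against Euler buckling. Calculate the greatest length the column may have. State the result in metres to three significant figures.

I = πd⁴/64 = π×27.5⁴/64 = 2.807×10^4 mm⁴
I = 2.807×10^-8 m⁴
Required critical load P_cr = n·P = 2.3 × 180 = 414.0 kN = 4.140×10^5 N
From P_cr = π²EI/(K·L)²:  L = (1/K)·√(π²EI/P_cr) = (1/1)·√(π²×1.05×10^11×2.807×10^-8/4.140×10^5)
L = 0.265 m

L_max ≈ 0.265 m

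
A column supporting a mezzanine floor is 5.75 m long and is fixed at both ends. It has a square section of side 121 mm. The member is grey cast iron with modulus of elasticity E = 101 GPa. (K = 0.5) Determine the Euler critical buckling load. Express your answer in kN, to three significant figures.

I = a⁴/12 = 121⁴/12 = 1.786×10^7 mm⁴
I = 1.786×10^7 mm⁴ = 1.786×10^-5 m⁴
Effective length L_e = K·L = 0.5 × 5.75 = 2.875 m
P_cr = π²EI / L_e² = π² × 101×10⁹ × 1.786×10^-5 / 2.875² = 2.154×10^6 N

P_cr ≈ 2150 kN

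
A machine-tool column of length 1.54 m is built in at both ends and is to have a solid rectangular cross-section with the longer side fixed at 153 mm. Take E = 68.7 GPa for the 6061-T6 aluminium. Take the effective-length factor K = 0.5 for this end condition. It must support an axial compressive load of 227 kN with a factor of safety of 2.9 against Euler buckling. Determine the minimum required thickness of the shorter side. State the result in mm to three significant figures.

Required P_cr = n·P = 2.9 × 227 = 658.3 kN
L_e = K·L = 0.5 × 1.54 = 0.7700 m
Required I = P_cr·L_e²/(π²E) = 6.583×10^5 × 0.7700² / (π² × 6.87×10^10) = 5.756×10^-7 m⁴
I_req = 5.756×10^5 mm⁴
Rectangle, weak axis: I_min = h·b³/12 with h = 153 mm fixed  ⇒  b = (12I/h)^(1/3) = 35.6 mm

b ≈ 35.6 mm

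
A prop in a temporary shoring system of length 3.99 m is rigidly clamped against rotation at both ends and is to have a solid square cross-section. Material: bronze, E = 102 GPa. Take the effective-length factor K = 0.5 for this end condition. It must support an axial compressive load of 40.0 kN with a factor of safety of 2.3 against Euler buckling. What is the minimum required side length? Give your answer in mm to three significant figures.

a ≈ 45.7 mm

Required P_cr = n·P = 2.3 × 40.0 = 92.00 kN
L_e = K·L = 0.5 × 3.99 = 1.995 m
Required I = P_cr·L_e²/(π²E) = 9.200×10^4 × 1.995² / (π² × 1.02×10^11) = 3.637×10^-7 m⁴
I_req = 3.637×10^5 mm⁴
Solid square: I = a⁴/12  ⇒  a = (12I)^(1/4) = (12×3.637×10^5)^(1/4) = 45.7 mm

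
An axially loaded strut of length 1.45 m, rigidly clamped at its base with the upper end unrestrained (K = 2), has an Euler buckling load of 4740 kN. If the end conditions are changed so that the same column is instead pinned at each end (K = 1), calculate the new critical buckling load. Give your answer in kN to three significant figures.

P_cr ≈ 19000 kN

P_cr ∝ 1/K², so P_cr,new = P_cr,old × (K_old/K_new)² = 4740 × (2/1)²
= 4740 × 4.000 = 19000 kN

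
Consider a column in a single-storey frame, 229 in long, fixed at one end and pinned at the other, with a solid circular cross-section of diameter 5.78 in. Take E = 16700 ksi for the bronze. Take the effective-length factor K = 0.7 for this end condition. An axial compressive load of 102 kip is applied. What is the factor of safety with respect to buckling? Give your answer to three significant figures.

I = πd⁴/64 = π×5.78⁴/64 = 54.79 in⁴
Effective length L_e = K·L = 0.7 × 229 = 160.3 in
P_cr = π²EI / L_e² = π² × 16700×10³ × 54.79 / 160.3² = 3.514×10^5 lb
Factor of safety n = P_cr / P = 351.42 / 102 = 3.45

n ≈ 3.45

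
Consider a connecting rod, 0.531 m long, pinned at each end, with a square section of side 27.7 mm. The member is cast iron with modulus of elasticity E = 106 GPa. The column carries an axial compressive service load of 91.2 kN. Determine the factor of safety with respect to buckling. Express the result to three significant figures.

n ≈ 2.00

I = a⁴/12 = 27.7⁴/12 = 4.906×10^4 mm⁴
I = 4.906×10^4 mm⁴ = 4.906×10^-8 m⁴
Effective length L_e = K·L = 1 × 0.531 = 0.5310 m
P_cr = π²EI / L_e² = π² × 106×10⁹ × 4.906×10^-8 / 0.5310² = 1.820×10^5 N
Factor of safety n = P_cr / P = 182.03 / 91.2 = 2.00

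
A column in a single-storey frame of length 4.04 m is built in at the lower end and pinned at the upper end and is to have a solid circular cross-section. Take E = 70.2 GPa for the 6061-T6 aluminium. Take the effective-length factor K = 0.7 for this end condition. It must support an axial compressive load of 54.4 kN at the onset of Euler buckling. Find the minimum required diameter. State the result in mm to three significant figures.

d ≈ 59.8 mm

L_e = K·L = 0.7 × 4.04 = 2.828 m
Required I = P_cr·L_e²/(π²E) = 5.440×10^4 × 2.828² / (π² × 7.02×10^10) = 6.279×10^-7 m⁴
I_req = 6.279×10^5 mm⁴
Solid circle: I = πd⁴/64  ⇒  d = (64I/π)^(1/4) = (64×6.279×10^5/π)^(1/4) = 59.8 mm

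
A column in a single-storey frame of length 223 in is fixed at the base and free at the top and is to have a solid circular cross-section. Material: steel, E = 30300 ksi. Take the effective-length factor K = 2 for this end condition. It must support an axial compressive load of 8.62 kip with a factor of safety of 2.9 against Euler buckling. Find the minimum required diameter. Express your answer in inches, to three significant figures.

Required P_cr = n·P = 2.9 × 8.62 = 25.00 kip
L_e = K·L = 2 × 223 = 446.0 in
Required I = P_cr·L_e²/(π²E) = 2.500×10^4 × 446.0² / (π² × 3.03×10^7) = 16.63 in⁴
Solid circle: I = πd⁴/64  ⇒  d = (64I/π)^(1/4) = (64×16.63/π)^(1/4) = 4.29 in

d ≈ 4.29 in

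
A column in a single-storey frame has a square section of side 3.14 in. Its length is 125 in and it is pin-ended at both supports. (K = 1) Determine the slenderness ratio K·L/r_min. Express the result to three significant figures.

λ ≈ 138

For a square r = a/√12 = 3.14/√12 = 0.9064 in
L_e = K·L = 1 × 125 = 125.0 in
λ = L_e / r_min = 125.00 / 0.9064 = 138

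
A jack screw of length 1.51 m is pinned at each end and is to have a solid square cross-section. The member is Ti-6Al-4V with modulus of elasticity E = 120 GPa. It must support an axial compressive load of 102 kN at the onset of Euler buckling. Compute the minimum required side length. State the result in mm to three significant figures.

L_e = K·L = 1 × 1.51 = 1.510 m
Required I = P_cr·L_e²/(π²E) = 1.020×10^5 × 1.510² / (π² × 1.20×10^11) = 1.964×10^-7 m⁴
I_req = 1.964×10^5 mm⁴
Solid square: I = a⁴/12  ⇒  a = (12I)^(1/4) = (12×1.964×10^5)^(1/4) = 39.2 mm

a ≈ 39.2 mm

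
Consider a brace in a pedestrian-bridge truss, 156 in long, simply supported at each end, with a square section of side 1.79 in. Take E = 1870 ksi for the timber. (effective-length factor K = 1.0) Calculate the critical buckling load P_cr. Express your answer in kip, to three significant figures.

P_cr ≈ 0.649 kip

I = a⁴/12 = 1.79⁴/12 = 0.8555 in⁴
Effective length L_e = K·L = 1 × 156 = 156.0 in
P_cr = π²EI / L_e² = π² × 1870×10³ × 0.8555 / 156.0² = 648.8 lb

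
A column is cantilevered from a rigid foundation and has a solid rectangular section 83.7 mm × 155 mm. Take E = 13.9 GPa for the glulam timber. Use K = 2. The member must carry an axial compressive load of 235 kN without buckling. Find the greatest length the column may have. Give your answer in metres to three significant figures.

L_max ≈ 1.05 m

Buckling occurs about the weak axis: I_min = h·b³/12 with b = 83.7 mm (the shorter side).
I_min = 155×83.7³/12 = 7.574×10^6 mm⁴
I = 7.574×10^-6 m⁴
At the buckling limit P_cr = P = 2.350×10^5 N
From P_cr = π²EI/(K·L)²:  L = (1/K)·√(π²EI/P_cr) = (1/2)·√(π²×1.39×10^10×7.574×10^-6/2.350×10^5)
L = 1.05 m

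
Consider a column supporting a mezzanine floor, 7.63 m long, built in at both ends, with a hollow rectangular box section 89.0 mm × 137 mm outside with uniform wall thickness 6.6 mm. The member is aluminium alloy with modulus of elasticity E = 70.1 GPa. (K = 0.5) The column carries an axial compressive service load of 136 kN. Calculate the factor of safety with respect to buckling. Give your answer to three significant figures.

n ≈ 1.24

Inner dimensions: h_i = 137 − 2×6.6 = 123.8 mm, b_i = 89.0 − 2×6.6 = 75.80 mm
Weak-axis I_min = (h_o·b_o³ − h_i·b_i³)/12 with b_o = 89.0, b_i = 75.80 mm (shorter outer/inner sides).
I_min = (137×89.0³ − 123.8×75.80³)/12 = 3.555×10^6 mm⁴
I = 3.555×10^6 mm⁴ = 3.555×10^-6 m⁴
Effective length L_e = K·L = 0.5 × 7.63 = 3.815 m
P_cr = π²EI / L_e² = π² × 70.1×10⁹ × 3.555×10^-6 / 3.815² = 1.690×10^5 N
Factor of safety n = P_cr / P = 169.01 / 136 = 1.24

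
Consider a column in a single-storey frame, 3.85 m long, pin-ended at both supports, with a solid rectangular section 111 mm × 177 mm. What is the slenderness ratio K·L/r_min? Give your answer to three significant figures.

For a rectangle r_min = b/√12 = 111/√12 = 32.04 mm
L_e = K·L = 1 × 3.85 m = 3.850 m = 3850.0 mm
λ = L_e / r_min = 3850.0 / 32.04 = 120

λ ≈ 120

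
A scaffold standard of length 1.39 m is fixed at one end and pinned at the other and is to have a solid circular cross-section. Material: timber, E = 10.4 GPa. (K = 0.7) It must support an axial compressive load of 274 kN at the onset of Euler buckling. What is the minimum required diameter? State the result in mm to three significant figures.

d ≈ 84.7 mm

L_e = K·L = 0.7 × 1.39 = 0.9730 m
Required I = P_cr·L_e²/(π²E) = 2.740×10^5 × 0.9730² / (π² × 1.04×10^10) = 2.527×10^-6 m⁴
I_req = 2.527×10^6 mm⁴
Solid circle: I = πd⁴/64  ⇒  d = (64I/π)^(1/4) = (64×2.527×10^6/π)^(1/4) = 84.7 mm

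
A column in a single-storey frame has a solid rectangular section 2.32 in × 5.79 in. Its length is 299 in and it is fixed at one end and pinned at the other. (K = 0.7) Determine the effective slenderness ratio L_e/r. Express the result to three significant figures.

λ ≈ 313

Buckling occurs about the weak axis: I_min = h·b³/12 with b = 2.32 in (the shorter side).
I_min = 5.79×2.32³/12 = 6.025 in⁴
A = 13.43 in²;  r_min = √(I/A) = √(6.025/13.43) = 0.6697 in
L_e = K·L = 0.7 × 299 = 209.3 in
λ = L_e / r_min = 209.30 / 0.6697 = 313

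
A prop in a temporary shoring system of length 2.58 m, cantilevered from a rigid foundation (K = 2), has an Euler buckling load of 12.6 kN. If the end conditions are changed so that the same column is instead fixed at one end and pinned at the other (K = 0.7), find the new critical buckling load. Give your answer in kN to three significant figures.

P_cr ≈ 103 kN

P_cr ∝ 1/K², so P_cr,new = P_cr,old × (K_old/K_new)² = 12.6 × (2/0.7)²
= 12.6 × 8.163 = 103 kN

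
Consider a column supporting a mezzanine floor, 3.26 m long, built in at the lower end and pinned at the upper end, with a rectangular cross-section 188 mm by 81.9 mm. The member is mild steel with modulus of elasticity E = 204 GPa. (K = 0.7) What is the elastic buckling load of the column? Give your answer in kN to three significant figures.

Buckling occurs about the weak axis: I_min = h·b³/12 with b = 81.9 mm (the shorter side).
I_min = 188×81.9³/12 = 8.607×10^6 mm⁴
I = 8.607×10^6 mm⁴ = 8.607×10^-6 m⁴
Effective length L_e = K·L = 0.7 × 3.26 = 2.282 m
P_cr = π²EI / L_e² = π² × 204×10⁹ × 8.607×10^-6 / 2.282² = 3.328×10^6 N

P_cr ≈ 3330 kN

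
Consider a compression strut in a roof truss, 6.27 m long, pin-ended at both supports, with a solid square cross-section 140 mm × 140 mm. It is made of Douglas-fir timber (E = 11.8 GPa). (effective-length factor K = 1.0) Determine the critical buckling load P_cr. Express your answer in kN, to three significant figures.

I = a⁴/12 = 140⁴/12 = 3.201×10^7 mm⁴
I = 3.201×10^7 mm⁴ = 3.201×10^-5 m⁴
Effective length L_e = K·L = 1 × 6.27 = 6.270 m
P_cr = π²EI / L_e² = π² × 11.8×10⁹ × 3.201×10^-5 / 6.270² = 9.484×10^4 N

P_cr ≈ 94.8 kN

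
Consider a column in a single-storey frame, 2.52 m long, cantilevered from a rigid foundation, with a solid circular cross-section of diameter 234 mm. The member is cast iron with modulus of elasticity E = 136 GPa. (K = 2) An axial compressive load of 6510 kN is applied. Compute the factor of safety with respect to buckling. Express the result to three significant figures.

I = πd⁴/64 = π×234⁴/64 = 1.472×10^8 mm⁴
I = 1.472×10^8 mm⁴ = 1.472×10^-4 m⁴
Effective length L_e = K·L = 2 × 2.52 = 5.040 m
P_cr = π²EI / L_e² = π² × 136×10⁹ × 1.472×10^-4 / 5.040² = 7.777×10^6 N
Factor of safety n = P_cr / P = 7777.0 / 6510 = 1.19

n ≈ 1.19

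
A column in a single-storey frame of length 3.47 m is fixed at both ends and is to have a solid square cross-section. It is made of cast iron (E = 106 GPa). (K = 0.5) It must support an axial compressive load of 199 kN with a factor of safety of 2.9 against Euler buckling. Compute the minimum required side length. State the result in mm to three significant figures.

a ≈ 66.8 mm

Required P_cr = n·P = 2.9 × 199 = 577.1 kN
L_e = K·L = 0.5 × 3.47 = 1.735 m
Required I = P_cr·L_e²/(π²E) = 5.771×10^5 × 1.735² / (π² × 1.06×10^11) = 1.661×10^-6 m⁴
I_req = 1.661×10^6 mm⁴
Solid square: I = a⁴/12  ⇒  a = (12I)^(1/4) = (12×1.661×10^6)^(1/4) = 66.8 mm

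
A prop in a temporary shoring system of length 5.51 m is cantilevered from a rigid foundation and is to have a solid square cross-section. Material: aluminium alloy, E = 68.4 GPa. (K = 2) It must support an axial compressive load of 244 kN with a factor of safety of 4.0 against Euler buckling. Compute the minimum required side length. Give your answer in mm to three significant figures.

a ≈ 214 mm

Required P_cr = n·P = 4.0 × 244 = 976.0 kN
L_e = K·L = 2 × 5.51 = 11.02 m
Required I = P_cr·L_e²/(π²E) = 9.760×10^5 × 11.02² / (π² × 6.84×10^10) = 1.756×10^-4 m⁴
I_req = 1.756×10^8 mm⁴
Solid square: I = a⁴/12  ⇒  a = (12I)^(1/4) = (12×1.756×10^8)^(1/4) = 214 mm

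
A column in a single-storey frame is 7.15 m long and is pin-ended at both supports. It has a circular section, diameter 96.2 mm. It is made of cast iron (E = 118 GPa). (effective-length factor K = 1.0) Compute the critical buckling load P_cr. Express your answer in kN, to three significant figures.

I = πd⁴/64 = π×96.2⁴/64 = 4.204×10^6 mm⁴
I = 4.204×10^6 mm⁴ = 4.204×10^-6 m⁴
Effective length L_e = K·L = 1 × 7.15 = 7.150 m
P_cr = π²EI / L_e² = π² × 118×10⁹ × 4.204×10^-6 / 7.150² = 9.577×10^4 N

P_cr ≈ 95.8 kN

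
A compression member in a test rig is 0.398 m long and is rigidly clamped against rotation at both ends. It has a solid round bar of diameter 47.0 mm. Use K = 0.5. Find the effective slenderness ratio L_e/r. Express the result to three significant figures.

λ ≈ 16.9

For a solid circle r = d/4 = 47.0/4 = 11.75 mm
L_e = K·L = 0.5 × 0.398 m = 0.1990 m = 199.00 mm
λ = L_e / r_min = 199.00 / 11.75 = 16.9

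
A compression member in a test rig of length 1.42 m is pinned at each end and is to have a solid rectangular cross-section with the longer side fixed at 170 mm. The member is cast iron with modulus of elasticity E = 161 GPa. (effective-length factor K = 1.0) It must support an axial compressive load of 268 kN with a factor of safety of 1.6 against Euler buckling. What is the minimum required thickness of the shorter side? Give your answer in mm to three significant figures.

Required P_cr = n·P = 1.6 × 268 = 428.8 kN
L_e = K·L = 1 × 1.42 = 1.420 m
Required I = P_cr·L_e²/(π²E) = 4.288×10^5 × 1.420² / (π² × 1.61×10^11) = 5.441×10^-7 m⁴
I_req = 5.441×10^5 mm⁴
Rectangle, weak axis: I_min = h·b³/12 with h = 170 mm fixed  ⇒  b = (12I/h)^(1/3) = 33.7 mm

b ≈ 33.7 mm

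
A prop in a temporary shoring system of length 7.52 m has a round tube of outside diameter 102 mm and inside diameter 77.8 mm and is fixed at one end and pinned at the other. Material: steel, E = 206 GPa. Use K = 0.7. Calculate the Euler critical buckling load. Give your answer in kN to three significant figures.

P_cr ≈ 258 kN

d_o = 102 mm, d_i = 77.8 mm
I = π(d_o⁴ − d_i⁴)/64 = π(102⁴ − 77.80⁴)/64 = 3.515×10^6 mm⁴
I = 3.515×10^6 mm⁴ = 3.515×10^-6 m⁴
Effective length L_e = K·L = 0.7 × 7.52 = 5.264 m
P_cr = π²EI / L_e² = π² × 206×10⁹ × 3.515×10^-6 / 5.264² = 2.579×10^5 N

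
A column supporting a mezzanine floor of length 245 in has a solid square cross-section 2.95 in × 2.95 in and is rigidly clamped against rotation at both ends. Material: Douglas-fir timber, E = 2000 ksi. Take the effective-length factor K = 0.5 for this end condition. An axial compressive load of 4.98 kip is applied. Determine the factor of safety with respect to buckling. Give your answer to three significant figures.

I = a⁴/12 = 2.95⁴/12 = 6.311 in⁴
Effective length L_e = K·L = 0.5 × 245 = 122.5 in
P_cr = π²EI / L_e² = π² × 2000×10³ × 6.311 / 122.5² = 8.302×10^3 lb
Factor of safety n = P_cr / P = 8.3016 / 4.98 = 1.67

n ≈ 1.67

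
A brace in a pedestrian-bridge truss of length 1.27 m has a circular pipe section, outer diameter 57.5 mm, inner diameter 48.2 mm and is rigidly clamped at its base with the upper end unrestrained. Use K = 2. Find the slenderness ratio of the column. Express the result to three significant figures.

d_o = 57.5 mm, d_i = 48.2 mm
I = π(d_o⁴ − d_i⁴)/64 = π(57.5⁴ − 48.20⁴)/64 = 2.716×10^5 mm⁴
A = 772.1 mm²;  r_min = √(I/A) = √(2.716×10^5/772.1) = 18.76 mm
L_e = K·L = 2 × 1.27 m = 2.540 m = 2540.0 mm
λ = L_e / r_min = 2540.0 / 18.76 = 135

λ ≈ 135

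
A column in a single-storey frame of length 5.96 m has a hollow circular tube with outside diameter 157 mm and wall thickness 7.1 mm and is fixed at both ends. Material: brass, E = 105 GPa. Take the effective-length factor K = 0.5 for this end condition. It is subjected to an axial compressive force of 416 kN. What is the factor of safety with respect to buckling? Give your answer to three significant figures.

n ≈ 2.64

Inner diameter d_i = 157 − 2×7.1 = 142.8 mm
I = π(d_o⁴ − d_i⁴)/64 = π(157⁴ − 142.8⁴)/64 = 9.412×10^6 mm⁴
I = 9.412×10^6 mm⁴ = 9.412×10^-6 m⁴
Effective length L_e = K·L = 0.5 × 5.96 = 2.980 m
P_cr = π²EI / L_e² = π² × 105×10⁹ × 9.412×10^-6 / 2.980² = 1.098×10^6 N
Factor of safety n = P_cr / P = 1098.4 / 416 = 2.64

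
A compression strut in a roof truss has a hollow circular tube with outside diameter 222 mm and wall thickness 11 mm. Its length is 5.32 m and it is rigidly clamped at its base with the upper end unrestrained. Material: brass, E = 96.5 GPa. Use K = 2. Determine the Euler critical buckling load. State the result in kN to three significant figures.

Inner diameter d_i = 222 − 2×11 = 200.0 mm
I = π(d_o⁴ − d_i⁴)/64 = π(222⁴ − 200.0⁴)/64 = 4.069×10^7 mm⁴
I = 4.069×10^7 mm⁴ = 4.069×10^-5 m⁴
Effective length L_e = K·L = 2 × 5.32 = 10.64 m
P_cr = π²EI / L_e² = π² × 96.5×10⁹ × 4.069×10^-5 / 10.64² = 3.423×10^5 N

P_cr ≈ 342 kN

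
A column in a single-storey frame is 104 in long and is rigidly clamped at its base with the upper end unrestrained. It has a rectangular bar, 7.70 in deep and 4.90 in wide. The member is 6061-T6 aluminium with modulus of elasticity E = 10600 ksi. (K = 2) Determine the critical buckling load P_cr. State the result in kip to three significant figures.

Buckling occurs about the weak axis: I_min = h·b³/12 with b = 4.90 in (the shorter side).
I_min = 7.70×4.90³/12 = 75.49 in⁴
Effective length L_e = K·L = 2 × 104 = 208.0 in
P_cr = π²EI / L_e² = π² × 10600×10³ × 75.49 / 208.0² = 1.825×10^5 lb

P_cr ≈ 183 kip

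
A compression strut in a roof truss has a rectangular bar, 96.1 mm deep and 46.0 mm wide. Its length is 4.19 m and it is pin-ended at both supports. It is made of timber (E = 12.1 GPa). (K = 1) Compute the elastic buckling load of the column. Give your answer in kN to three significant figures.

Buckling occurs about the weak axis: I_min = h·b³/12 with b = 46.0 mm (the shorter side).
I_min = 96.1×46.0³/12 = 7.795×10^5 mm⁴
I = 7.795×10^5 mm⁴ = 7.795×10^-7 m⁴
Effective length L_e = K·L = 1 × 4.19 = 4.190 m
P_cr = π²EI / L_e² = π² × 12.1×10⁹ × 7.795×10^-7 / 4.190² = 5.302×10^3 N

P_cr ≈ 5.30 kN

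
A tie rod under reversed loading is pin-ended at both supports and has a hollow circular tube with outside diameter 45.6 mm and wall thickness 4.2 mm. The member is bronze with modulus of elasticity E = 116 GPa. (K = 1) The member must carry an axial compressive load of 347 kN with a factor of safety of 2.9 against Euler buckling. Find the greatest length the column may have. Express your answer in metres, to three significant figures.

Inner diameter d_i = 45.6 − 2×4.2 = 37.20 mm
I = π(d_o⁴ − d_i⁴)/64 = π(45.6⁴ − 37.20⁴)/64 = 1.182×10^5 mm⁴
I = 1.182×10^-7 m⁴
Required critical load P_cr = n·P = 2.9 × 347 = 1006 kN = 1.006×10^6 N
From P_cr = π²EI/(K·L)²:  L = (1/K)·√(π²EI/P_cr) = (1/1)·√(π²×1.16×10^11×1.182×10^-7/1.006×10^6)
L = 0.367 m

L_max ≈ 0.367 m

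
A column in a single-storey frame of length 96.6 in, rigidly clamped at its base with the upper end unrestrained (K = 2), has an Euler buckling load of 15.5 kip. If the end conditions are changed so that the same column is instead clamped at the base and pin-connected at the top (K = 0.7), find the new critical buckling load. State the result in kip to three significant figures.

P_cr ∝ 1/K², so P_cr,new = P_cr,old × (K_old/K_new)² = 15.5 × (2/0.7)²
= 15.5 × 8.163 = 127 kip

P_cr ≈ 127 kip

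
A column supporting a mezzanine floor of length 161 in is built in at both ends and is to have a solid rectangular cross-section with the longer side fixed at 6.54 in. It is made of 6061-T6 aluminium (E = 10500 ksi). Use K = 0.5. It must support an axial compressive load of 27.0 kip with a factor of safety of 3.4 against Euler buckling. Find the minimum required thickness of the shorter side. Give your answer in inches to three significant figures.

b ≈ 2.19 in

Required P_cr = n·P = 3.4 × 27.0 = 91.80 kip
L_e = K·L = 0.5 × 161 = 80.50 in
Required I = P_cr·L_e²/(π²E) = 9.180×10^4 × 80.50² / (π² × 1.05×10^7) = 5.740 in⁴
Rectangle, weak axis: I_min = h·b³/12 with h = 6.54 in fixed  ⇒  b = (12I/h)^(1/3) = 2.19 in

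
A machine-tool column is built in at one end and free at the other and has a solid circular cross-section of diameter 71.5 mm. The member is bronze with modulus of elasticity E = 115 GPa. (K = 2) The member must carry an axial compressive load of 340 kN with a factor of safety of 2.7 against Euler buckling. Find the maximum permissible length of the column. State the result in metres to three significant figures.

L_max ≈ 0.630 m

I = πd⁴/64 = π×71.5⁴/64 = 1.283×10^6 mm⁴
I = 1.283×10^-6 m⁴
Required critical load P_cr = n·P = 2.7 × 340 = 918.0 kN = 9.180×10^5 N
From P_cr = π²EI/(K·L)²:  L = (1/K)·√(π²EI/P_cr) = (1/2)·√(π²×1.15×10^11×1.283×10^-6/9.180×10^5)
L = 0.630 m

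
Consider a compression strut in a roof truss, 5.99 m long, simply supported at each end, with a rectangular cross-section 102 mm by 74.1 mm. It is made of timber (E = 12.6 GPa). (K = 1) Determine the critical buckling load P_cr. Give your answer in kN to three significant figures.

Buckling occurs about the weak axis: I_min = h·b³/12 with b = 74.1 mm (the shorter side).
I_min = 102×74.1³/12 = 3.458×10^6 mm⁴
I = 3.458×10^6 mm⁴ = 3.458×10^-6 m⁴
Effective length L_e = K·L = 1 × 5.99 = 5.990 m
P_cr = π²EI / L_e² = π² × 12.6×10⁹ × 3.458×10^-6 / 5.990² = 1.199×10^4 N

P_cr ≈ 12.0 kN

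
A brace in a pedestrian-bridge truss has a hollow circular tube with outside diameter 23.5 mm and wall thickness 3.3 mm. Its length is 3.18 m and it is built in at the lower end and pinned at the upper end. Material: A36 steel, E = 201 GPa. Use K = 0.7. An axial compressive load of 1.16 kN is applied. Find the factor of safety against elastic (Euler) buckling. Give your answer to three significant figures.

Inner diameter d_i = 23.5 − 2×3.3 = 16.90 mm
I = π(d_o⁴ − d_i⁴)/64 = π(23.5⁴ − 16.90⁴)/64 = 1.097×10^4 mm⁴
I = 1.097×10^4 mm⁴ = 1.097×10^-8 m⁴
Effective length L_e = K·L = 0.7 × 3.18 = 2.226 m
P_cr = π²EI / L_e² = π² × 201×10⁹ × 1.097×10^-8 / 2.226² = 4.390×10^3 N
Factor of safety n = P_cr / P = 4.3905 / 1.16 = 3.78

n ≈ 3.78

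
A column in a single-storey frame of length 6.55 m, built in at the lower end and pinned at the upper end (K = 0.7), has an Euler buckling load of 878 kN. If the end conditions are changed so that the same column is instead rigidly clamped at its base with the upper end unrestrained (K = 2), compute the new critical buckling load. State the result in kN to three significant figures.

P_cr ∝ 1/K², so P_cr,new = P_cr,old × (K_old/K_new)² = 878 × (0.7/2)²
= 878 × 0.1225 = 108 kN

P_cr ≈ 108 kN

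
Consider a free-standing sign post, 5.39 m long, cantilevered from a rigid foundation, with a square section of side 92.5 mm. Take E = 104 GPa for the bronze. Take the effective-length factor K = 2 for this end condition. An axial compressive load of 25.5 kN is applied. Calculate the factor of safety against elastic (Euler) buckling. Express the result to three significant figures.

I = a⁴/12 = 92.5⁴/12 = 6.101×10^6 mm⁴
I = 6.101×10^6 mm⁴ = 6.101×10^-6 m⁴
Effective length L_e = K·L = 2 × 5.39 = 10.78 m
P_cr = π²EI / L_e² = π² × 104×10⁹ × 6.101×10^-6 / 10.78² = 5.389×10^4 N
Factor of safety n = P_cr / P = 53.887 / 25.5 = 2.11

n ≈ 2.11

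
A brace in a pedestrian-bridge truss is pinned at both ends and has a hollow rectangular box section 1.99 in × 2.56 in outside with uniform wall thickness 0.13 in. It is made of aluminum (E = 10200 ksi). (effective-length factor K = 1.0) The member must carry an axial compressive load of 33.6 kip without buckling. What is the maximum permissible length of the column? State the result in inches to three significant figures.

L_max ≈ 45.4 in

Inner dimensions: h_i = 2.56 − 2×0.13 = 2.300 in, b_i = 1.99 − 2×0.13 = 1.730 in
Weak-axis I_min = (h_o·b_o³ − h_i·b_i³)/12 with b_o = 1.99, b_i = 1.730 in (shorter outer/inner sides).
I_min = (2.56×1.99³ − 2.300×1.730³)/12 = 0.6888 in⁴
At the buckling limit P_cr = P = 3.360×10^4 lb
From P_cr = π²EI/(K·L)²:  L = (1/K)·√(π²EI/P_cr) = (1/1)·√(π²×1.02×10^7×0.6888/3.360×10^4)
L = 45.4 in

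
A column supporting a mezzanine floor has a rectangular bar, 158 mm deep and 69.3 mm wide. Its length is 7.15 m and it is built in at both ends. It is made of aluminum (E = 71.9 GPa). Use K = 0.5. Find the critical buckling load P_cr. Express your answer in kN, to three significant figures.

Buckling occurs about the weak axis: I_min = h·b³/12 with b = 69.3 mm (the shorter side).
I_min = 158×69.3³/12 = 4.382×10^6 mm⁴
I = 4.382×10^6 mm⁴ = 4.382×10^-6 m⁴
Effective length L_e = K·L = 0.5 × 7.15 = 3.575 m
P_cr = π²EI / L_e² = π² × 71.9×10⁹ × 4.382×10^-6 / 3.575² = 2.433×10^5 N

P_cr ≈ 243 kN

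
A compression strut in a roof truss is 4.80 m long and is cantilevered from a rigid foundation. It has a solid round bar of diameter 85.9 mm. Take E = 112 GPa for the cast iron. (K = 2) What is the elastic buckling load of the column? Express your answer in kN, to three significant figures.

P_cr ≈ 32.1 kN

I = πd⁴/64 = π×85.9⁴/64 = 2.673×10^6 mm⁴
I = 2.673×10^6 mm⁴ = 2.673×10^-6 m⁴
Effective length L_e = K·L = 2 × 4.80 = 9.600 m
P_cr = π²EI / L_e² = π² × 112×10⁹ × 2.673×10^-6 / 9.600² = 3.206×10^4 N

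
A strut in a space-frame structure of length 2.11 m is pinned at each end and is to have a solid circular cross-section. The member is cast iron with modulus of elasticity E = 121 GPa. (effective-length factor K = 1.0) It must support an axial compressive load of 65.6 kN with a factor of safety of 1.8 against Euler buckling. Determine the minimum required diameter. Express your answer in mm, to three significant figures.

Required P_cr = n·P = 1.8 × 65.6 = 118.1 kN
L_e = K·L = 1 × 2.11 = 2.110 m
Required I = P_cr·L_e²/(π²E) = 1.181×10^5 × 2.110² / (π² × 1.21×10^11) = 4.402×10^-7 m⁴
I_req = 4.402×10^5 mm⁴
Solid circle: I = πd⁴/64  ⇒  d = (64I/π)^(1/4) = (64×4.402×10^5/π)^(1/4) = 54.7 mm

d ≈ 54.7 mm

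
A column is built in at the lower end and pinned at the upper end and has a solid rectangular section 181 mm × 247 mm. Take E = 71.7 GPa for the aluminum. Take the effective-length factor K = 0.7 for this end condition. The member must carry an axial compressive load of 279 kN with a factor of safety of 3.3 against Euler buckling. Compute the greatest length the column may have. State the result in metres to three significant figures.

Buckling occurs about the weak axis: I_min = h·b³/12 with b = 181 mm (the shorter side).
I_min = 247×181³/12 = 1.221×10^8 mm⁴
I = 1.221×10^-4 m⁴
Required critical load P_cr = n·P = 3.3 × 279 = 920.7 kN = 9.207×10^5 N
From P_cr = π²EI/(K·L)²:  L = (1/K)·√(π²EI/P_cr) = (1/0.7)·√(π²×7.17×10^10×1.221×10^-4/9.207×10^5)
L = 13.8 m

L_max ≈ 13.8 m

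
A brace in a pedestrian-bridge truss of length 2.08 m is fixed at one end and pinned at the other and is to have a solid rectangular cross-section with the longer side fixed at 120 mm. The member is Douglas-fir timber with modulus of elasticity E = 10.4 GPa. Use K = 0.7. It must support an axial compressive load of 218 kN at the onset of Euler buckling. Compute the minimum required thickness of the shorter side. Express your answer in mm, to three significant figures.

L_e = K·L = 0.7 × 2.08 = 1.456 m
Required I = P_cr·L_e²/(π²E) = 2.180×10^5 × 1.456² / (π² × 1.04×10^10) = 4.502×10^-6 m⁴
I_req = 4.502×10^6 mm⁴
Rectangle, weak axis: I_min = h·b³/12 with h = 120 mm fixed  ⇒  b = (12I/h)^(1/3) = 76.6 mm

b ≈ 76.6 mm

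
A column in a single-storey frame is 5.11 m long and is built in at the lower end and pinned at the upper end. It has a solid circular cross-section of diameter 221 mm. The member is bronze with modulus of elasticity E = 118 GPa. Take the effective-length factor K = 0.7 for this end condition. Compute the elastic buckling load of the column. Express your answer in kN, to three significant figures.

I = πd⁴/64 = π×221⁴/64 = 1.171×10^8 mm⁴
I = 1.171×10^8 mm⁴ = 1.171×10^-4 m⁴
Effective length L_e = K·L = 0.7 × 5.11 = 3.577 m
P_cr = π²EI / L_e² = π² × 118×10⁹ × 1.171×10^-4 / 3.577² = 1.066×10^7 N

P_cr ≈ 10700 kN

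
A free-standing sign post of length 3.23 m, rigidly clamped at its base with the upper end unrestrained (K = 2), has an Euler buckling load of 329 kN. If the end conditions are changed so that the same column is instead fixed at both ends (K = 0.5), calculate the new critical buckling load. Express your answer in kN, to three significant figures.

P_cr ≈ 5260 kN

P_cr ∝ 1/K², so P_cr,new = P_cr,old × (K_old/K_new)² = 329 × (2/0.5)²
= 329 × 16.00 = 5260 kN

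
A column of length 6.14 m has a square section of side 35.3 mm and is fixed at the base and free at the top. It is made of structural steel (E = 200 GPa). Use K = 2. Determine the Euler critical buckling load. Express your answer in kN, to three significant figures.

P_cr ≈ 1.69 kN

I = a⁴/12 = 35.3⁴/12 = 1.294×10^5 mm⁴
I = 1.294×10^5 mm⁴ = 1.294×10^-7 m⁴
Effective length L_e = K·L = 2 × 6.14 = 12.28 m
P_cr = π²EI / L_e² = π² × 200×10⁹ × 1.294×10^-7 / 12.28² = 1.694×10^3 N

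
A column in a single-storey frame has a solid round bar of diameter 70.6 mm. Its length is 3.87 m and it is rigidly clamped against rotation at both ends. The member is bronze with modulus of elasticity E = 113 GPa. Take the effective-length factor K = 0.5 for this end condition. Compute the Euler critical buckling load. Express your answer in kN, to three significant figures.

P_cr ≈ 363 kN

I = πd⁴/64 = π×70.6⁴/64 = 1.220×10^6 mm⁴
I = 1.220×10^6 mm⁴ = 1.220×10^-6 m⁴
Effective length L_e = K·L = 0.5 × 3.87 = 1.935 m
P_cr = π²EI / L_e² = π² × 113×10⁹ × 1.220×10^-6 / 1.935² = 3.632×10^5 N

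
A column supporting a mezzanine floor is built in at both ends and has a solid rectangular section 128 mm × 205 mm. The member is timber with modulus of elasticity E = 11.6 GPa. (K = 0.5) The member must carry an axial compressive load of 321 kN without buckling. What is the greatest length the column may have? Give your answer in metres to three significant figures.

Buckling occurs about the weak axis: I_min = h·b³/12 with b = 128 mm (the shorter side).
I_min = 205×128³/12 = 3.583×10^7 mm⁴
I = 3.583×10^-5 m⁴
At the buckling limit P_cr = P = 3.210×10^5 N
From P_cr = π²EI/(K·L)²:  L = (1/K)·√(π²EI/P_cr) = (1/0.5)·√(π²×1.16×10^10×3.583×10^-5/3.210×10^5)
L = 7.15 m

L_max ≈ 7.15 m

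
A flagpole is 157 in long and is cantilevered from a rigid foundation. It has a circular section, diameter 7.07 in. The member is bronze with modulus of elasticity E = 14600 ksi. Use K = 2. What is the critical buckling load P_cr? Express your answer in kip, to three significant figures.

I = πd⁴/64 = π×7.07⁴/64 = 122.6 in⁴
Effective length L_e = K·L = 2 × 157 = 314.0 in
P_cr = π²EI / L_e² = π² × 14600×10³ × 122.6 / 314.0² = 1.792×10^5 lb

P_cr ≈ 179 kip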